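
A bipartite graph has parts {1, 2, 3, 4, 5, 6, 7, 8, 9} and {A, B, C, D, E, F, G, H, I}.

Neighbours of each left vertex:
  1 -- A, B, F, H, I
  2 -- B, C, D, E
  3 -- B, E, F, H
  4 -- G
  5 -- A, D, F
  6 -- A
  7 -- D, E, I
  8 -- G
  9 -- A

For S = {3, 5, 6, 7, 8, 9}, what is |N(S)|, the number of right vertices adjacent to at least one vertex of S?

8

The union of neighbours of {3, 5, 6, 7, 8, 9} is {A, B, D, E, F, G, H, I}, which has 8 elements.
Since |N(S)| = 8 ≥ |S| = 6, Hall's condition holds for this subset.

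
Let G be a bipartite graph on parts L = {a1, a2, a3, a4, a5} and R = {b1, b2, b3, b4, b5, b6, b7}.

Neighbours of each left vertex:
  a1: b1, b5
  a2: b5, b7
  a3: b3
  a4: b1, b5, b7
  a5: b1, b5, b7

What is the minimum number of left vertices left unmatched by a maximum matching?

One maximum matching: a1-b1, a2-b7, a3-b3, a4-b5.
The set {a1, a2, a4, a5} has only 3 neighbours ({b1, b5, b7}), so by Hall's theorem at most 4 of the 5 left vertices can be matched.
That matches 4 of the 5, leaving 1 unmatched; no matching can do better.

1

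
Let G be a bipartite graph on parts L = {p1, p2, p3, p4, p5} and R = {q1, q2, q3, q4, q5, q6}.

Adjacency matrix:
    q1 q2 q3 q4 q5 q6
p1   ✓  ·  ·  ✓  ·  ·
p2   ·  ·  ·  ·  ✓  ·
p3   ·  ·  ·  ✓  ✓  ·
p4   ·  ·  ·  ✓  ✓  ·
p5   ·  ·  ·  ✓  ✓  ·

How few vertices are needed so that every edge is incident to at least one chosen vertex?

A maximum matching has 3 edges (e.g. p1–q1, p2–q5, p3–q4).
By König's theorem the minimum vertex cover has the same size. One such cover is {p1, q4, q5}.

3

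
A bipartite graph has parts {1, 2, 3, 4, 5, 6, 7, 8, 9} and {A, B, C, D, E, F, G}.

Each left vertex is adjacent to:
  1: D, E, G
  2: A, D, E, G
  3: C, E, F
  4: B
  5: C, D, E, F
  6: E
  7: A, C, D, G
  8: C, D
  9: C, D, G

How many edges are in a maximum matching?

7

A valid assignment of size 7: 1-D, 2-A, 3-F, 4-B, 5-C, 6-E, 7-G.
The set {1, 2, 3, 5, 6, 7, 8, 9} has only 6 neighbours ({A, C, D, E, F, G}), so by Hall's theorem at most 7 of the 9 left vertices can be matched.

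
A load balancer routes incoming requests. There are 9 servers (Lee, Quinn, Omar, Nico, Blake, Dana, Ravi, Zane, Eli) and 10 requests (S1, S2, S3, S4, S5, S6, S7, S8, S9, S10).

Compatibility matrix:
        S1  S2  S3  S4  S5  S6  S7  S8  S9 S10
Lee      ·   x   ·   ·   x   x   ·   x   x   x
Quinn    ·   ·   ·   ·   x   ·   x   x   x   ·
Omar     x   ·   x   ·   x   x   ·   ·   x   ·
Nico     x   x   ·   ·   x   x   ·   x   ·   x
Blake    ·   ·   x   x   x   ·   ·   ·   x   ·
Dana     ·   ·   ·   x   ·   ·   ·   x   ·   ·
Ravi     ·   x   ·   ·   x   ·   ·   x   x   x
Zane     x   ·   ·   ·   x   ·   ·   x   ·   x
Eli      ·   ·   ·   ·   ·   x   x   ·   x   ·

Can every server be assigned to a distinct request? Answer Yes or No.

A valid assignment of size 9: Lee–S9, Quinn–S7, Omar–S3, Nico–S2, Blake–S4, Dana–S8, Ravi–S5, Zane–S10, Eli–S6.
All 9 servers are covered.

Yes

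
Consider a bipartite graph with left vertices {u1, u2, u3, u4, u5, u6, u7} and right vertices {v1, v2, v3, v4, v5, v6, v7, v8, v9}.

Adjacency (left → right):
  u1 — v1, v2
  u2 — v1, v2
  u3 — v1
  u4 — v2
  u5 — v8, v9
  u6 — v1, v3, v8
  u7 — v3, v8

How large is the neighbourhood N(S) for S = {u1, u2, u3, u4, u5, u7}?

5

The union of neighbours of {u1, u2, u3, u4, u5, u7} is {v1, v2, v3, v8, v9}, which has 5 elements.
Since |N(S)| = 5 < |S| = 6, Hall's condition fails for this subset.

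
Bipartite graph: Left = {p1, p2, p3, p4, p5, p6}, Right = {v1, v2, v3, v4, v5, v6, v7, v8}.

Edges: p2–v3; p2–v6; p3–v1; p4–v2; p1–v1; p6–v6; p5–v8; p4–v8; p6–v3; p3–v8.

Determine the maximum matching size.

5

One maximum matching: p1–v1, p2–v3, p3–v8, p4–v2, p6–v6.
The set {p1, p3, p5} has only 2 neighbours ({v1, v8}), so by Hall's theorem at most 5 of the 6 left vertices can be matched.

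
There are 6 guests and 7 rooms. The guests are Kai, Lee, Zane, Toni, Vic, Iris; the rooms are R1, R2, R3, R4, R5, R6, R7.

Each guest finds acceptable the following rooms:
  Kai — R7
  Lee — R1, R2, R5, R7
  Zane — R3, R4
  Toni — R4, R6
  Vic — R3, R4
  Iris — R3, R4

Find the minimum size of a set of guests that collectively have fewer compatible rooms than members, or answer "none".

Take S = {Zane, Vic, Iris}. Its neighbourhood is {R3, R4}, so |N(S)| = 2 < |S| = 3.
Every subset of size less than 3 has at least as many neighbours as members, so 3 is the minimum.

3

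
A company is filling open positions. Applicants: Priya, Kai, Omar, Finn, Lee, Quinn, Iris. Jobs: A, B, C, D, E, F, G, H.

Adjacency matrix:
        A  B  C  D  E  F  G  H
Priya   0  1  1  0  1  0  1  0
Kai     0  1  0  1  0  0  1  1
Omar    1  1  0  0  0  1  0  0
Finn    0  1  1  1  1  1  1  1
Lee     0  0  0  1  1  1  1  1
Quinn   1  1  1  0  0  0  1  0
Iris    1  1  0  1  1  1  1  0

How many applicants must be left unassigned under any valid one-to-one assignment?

0

A valid assignment of size 7: Priya–B, Kai–D, Omar–F, Finn–E, Lee–H, Quinn–C, Iris–G.
This saturates every applicant, so 7 is the maximum.
That matches 7 of the 7, leaving 0 unmatched; no matching can do better.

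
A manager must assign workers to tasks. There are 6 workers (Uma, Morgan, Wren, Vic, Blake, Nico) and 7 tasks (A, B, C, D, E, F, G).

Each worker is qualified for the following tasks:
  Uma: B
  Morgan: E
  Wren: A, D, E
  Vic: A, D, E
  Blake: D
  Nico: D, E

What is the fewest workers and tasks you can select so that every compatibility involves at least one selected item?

A maximum matching has 4 edges (e.g. Uma–B, Morgan–E, Wren–A, Vic–D).
By König's theorem the minimum vertex cover has the same size. One such cover is {Uma, A, D, E}.

4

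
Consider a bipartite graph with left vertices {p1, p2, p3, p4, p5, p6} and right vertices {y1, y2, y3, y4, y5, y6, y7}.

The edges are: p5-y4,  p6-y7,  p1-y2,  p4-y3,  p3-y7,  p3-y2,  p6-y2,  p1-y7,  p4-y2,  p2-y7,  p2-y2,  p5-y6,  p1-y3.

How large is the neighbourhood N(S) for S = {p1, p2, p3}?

3

The union of neighbours of {p1, p2, p3} is {y2, y3, y7}, which has 3 elements.
Since |N(S)| = 3 ≥ |S| = 3, Hall's condition holds for this subset.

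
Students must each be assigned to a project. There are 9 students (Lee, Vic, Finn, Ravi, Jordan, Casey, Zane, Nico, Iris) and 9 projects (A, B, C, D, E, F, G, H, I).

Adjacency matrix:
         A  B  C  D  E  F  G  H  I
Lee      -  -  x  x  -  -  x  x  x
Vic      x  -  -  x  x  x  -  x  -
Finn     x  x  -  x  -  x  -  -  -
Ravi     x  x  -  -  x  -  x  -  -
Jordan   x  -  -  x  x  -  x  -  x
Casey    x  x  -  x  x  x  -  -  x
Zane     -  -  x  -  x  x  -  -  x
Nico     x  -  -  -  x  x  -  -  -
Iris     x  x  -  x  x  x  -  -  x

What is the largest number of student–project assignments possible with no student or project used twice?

One maximum matching: Lee–H, Vic–E, Finn–B, Ravi–G, Jordan–I, Casey–D, Zane–C, Nico–F, Iris–A.
All 9 students are matched, so no larger matching exists.

9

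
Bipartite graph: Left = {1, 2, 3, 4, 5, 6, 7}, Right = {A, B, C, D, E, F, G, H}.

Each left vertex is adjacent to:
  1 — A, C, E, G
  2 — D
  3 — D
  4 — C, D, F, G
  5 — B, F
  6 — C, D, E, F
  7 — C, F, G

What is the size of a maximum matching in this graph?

6

A valid assignment of size 6: 1-G, 2-D, 4-C, 5-B, 6-E, 7-F.
The set {2, 3} has only 1 neighbour ({D}), so by Hall's theorem at most 6 of the 7 left vertices can be matched.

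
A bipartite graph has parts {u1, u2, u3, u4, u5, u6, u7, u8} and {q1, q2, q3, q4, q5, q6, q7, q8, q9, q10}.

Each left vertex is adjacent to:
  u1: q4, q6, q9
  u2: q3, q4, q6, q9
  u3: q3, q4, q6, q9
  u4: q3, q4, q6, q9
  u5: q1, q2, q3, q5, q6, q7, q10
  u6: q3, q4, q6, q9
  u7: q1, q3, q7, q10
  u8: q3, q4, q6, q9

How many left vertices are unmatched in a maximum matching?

A valid assignment of size 6: u1-q9, u2-q3, u3-q4, u4-q6, u5-q1, u7-q7.
The set {u1, u2, u3, u4, u6, u8} has only 4 neighbours ({q3, q4, q6, q9}), so by Hall's theorem at most 6 of the 8 left vertices can be matched.
That matches 6 of the 8, leaving 2 unmatched; no matching can do better.

2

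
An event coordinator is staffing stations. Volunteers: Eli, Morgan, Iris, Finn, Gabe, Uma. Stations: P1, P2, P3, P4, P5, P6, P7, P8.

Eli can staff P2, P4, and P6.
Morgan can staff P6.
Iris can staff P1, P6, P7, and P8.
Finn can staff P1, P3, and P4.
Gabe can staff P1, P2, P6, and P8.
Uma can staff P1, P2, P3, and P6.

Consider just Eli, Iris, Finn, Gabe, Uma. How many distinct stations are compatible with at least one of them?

7

The union of neighbours of {Eli, Iris, Finn, Gabe, Uma} is {P1, P2, P3, P4, P6, P7, P8}, which has 7 elements.
Since |N(S)| = 7 ≥ |S| = 5, Hall's condition holds for this subset.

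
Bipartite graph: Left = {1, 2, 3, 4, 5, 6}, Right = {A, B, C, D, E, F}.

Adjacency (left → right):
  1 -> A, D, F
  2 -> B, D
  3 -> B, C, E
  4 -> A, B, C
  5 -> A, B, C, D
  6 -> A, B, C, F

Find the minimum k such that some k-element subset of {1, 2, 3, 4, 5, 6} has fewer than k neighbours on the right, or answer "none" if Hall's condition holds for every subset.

none

A matching saturating every left vertex exists, for instance 1→F, 2→D, 3→E, 4→A, 5→C, 6→B.
By Hall's marriage theorem, this means |N(S)| ≥ |S| for every subset S, so no violating subset exists.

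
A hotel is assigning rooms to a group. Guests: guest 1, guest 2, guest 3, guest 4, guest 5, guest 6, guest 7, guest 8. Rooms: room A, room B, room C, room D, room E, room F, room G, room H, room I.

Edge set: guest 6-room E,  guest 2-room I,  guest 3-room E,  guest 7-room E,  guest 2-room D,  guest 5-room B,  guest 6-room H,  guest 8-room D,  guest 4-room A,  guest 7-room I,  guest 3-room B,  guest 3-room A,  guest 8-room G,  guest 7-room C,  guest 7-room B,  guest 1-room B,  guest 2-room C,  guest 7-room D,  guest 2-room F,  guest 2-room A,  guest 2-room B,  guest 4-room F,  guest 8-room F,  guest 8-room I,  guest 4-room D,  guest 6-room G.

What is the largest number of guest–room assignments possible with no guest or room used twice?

7

One maximum matching: guest 1→room B, guest 2→room D, guest 3→room A, guest 4→room F, guest 6→room E, guest 7→room I, guest 8→room G.
The set {guest 1, guest 5} has only 1 neighbour ({room B}), so by Hall's theorem at most 7 of the 8 guests can be matched.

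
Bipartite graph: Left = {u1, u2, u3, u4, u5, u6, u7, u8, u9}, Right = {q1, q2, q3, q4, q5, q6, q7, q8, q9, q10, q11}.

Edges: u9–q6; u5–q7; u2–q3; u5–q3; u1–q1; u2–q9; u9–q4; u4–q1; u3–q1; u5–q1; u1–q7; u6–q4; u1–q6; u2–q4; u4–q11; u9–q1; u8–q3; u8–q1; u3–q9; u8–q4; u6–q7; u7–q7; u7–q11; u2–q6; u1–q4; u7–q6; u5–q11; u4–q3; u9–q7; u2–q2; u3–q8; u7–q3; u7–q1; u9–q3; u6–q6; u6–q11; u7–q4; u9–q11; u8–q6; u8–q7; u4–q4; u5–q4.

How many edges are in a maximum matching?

One maximum matching: u1-q7, u2-q9, u3-q8, u4-q3, u5-q1, u6-q11, u7-q4, u8-q6.
The set {u1, u4, u5, u6, u7, u8, u9} has only 6 neighbours ({q1, q11, q3, q4, q6, q7}), so by Hall's theorem at most 8 of the 9 left vertices can be matched.

8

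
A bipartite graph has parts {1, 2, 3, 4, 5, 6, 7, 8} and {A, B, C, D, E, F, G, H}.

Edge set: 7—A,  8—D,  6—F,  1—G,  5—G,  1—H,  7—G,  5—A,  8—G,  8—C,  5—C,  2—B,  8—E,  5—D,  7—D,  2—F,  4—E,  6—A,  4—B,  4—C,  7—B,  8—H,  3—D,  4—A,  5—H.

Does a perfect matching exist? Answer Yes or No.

Yes

A valid assignment of size 8: 1-H, 2-F, 3-D, 4-E, 5-C, 6-A, 7-B, 8-G.
All 8 left vertices are covered.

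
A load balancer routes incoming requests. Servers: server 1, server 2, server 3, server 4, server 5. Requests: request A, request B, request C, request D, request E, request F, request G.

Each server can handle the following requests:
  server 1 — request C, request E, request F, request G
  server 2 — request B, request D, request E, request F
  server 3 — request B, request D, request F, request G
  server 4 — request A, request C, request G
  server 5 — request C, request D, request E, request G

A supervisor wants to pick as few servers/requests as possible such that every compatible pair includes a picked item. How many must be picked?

5

A maximum matching has 5 edges (e.g. server 1–request F, server 2–request E, server 3–request D, server 4–request C, server 5–request G).
By König's theorem the minimum vertex cover has the same size. One such cover is {server 1, server 2, server 3, server 4, server 5}.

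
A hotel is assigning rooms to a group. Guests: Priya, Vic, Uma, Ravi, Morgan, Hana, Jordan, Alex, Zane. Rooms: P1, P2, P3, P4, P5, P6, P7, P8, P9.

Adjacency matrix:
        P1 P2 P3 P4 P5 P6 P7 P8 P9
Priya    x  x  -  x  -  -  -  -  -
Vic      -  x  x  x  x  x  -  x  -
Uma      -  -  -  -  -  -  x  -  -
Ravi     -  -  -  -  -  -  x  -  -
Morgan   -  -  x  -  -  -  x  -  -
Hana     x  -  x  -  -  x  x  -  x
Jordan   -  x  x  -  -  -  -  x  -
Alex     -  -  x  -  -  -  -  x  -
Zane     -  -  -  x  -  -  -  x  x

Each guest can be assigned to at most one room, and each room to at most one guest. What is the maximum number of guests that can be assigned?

One maximum matching: Priya→P4, Vic→P6, Uma→P7, Morgan→P3, Hana→P1, Jordan→P2, Alex→P8, Zane→P9.
The set {Uma, Ravi} has only 1 neighbour ({P7}), so by Hall's theorem at most 8 of the 9 guests can be matched.

8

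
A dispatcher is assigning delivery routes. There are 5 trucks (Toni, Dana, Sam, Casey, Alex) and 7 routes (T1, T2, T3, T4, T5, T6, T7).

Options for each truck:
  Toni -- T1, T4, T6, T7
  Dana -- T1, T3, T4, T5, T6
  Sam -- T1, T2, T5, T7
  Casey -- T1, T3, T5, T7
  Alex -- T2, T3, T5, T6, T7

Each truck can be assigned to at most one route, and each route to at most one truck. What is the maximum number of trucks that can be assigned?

For example, pair Toni–T6, Dana–T4, Sam–T2, Casey–T5, Alex–T7.
All 5 trucks are matched, so no larger matching exists.

5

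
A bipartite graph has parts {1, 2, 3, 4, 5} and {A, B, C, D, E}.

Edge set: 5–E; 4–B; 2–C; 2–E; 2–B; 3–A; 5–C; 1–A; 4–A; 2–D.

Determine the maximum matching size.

4

One maximum matching: 1-A, 2-C, 4-B, 5-E.
The set {1, 3} has only 1 neighbour ({A}), so by Hall's theorem at most 4 of the 5 left vertices can be matched.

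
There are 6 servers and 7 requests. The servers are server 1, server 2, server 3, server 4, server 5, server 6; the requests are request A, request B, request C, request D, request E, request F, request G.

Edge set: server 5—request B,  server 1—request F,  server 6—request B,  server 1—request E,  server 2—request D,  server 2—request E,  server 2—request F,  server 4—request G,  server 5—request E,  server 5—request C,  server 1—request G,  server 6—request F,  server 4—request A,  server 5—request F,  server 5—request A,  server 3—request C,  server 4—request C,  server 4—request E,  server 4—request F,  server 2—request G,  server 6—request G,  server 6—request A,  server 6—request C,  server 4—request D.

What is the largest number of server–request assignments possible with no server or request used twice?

6

One maximum matching: server 1-request G, server 2-request D, server 3-request C, server 4-request E, server 5-request B, server 6-request F.
All 6 servers are matched, so no larger matching exists.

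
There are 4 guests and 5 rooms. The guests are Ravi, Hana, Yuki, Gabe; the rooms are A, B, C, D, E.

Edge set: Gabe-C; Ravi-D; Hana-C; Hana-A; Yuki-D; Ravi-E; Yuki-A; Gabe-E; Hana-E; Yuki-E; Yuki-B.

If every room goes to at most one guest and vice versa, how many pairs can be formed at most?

For example, pair Ravi–D, Hana–C, Yuki–B, Gabe–E.
All 4 guests are matched, so no larger matching exists.

4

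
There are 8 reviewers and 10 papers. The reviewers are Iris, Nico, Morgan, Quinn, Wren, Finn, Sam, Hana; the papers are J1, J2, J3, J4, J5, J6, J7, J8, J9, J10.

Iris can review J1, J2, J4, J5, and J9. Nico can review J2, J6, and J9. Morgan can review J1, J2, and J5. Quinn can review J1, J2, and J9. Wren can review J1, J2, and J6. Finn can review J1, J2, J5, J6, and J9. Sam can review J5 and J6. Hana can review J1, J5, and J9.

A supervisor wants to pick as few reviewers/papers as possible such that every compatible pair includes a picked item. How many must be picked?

6

The 6 edges Iris–J4, Nico–J2, Morgan–J5, Quinn–J9, Wren–J1, Finn–J6 form a matching, so any vertex cover needs at least 6 vertices (one per matched edge).
Conversely {Iris, J1, J2, J5, J6, J9} meets every edge and has exactly 6 vertices, so 6 is optimal.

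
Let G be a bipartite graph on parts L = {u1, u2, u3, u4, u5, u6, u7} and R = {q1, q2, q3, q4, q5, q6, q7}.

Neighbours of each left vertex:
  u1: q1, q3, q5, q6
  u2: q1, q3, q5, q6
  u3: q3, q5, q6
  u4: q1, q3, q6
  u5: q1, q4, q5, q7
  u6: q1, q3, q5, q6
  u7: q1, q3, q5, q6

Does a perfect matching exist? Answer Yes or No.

No

The set {u1, u2, u3, u4, u6, u7} has only 4 neighbours ({q1, q3, q5, q6}), so by Hall's theorem at most 5 of the 7 left vertices can be matched.
Hence no matching covers every left vertex.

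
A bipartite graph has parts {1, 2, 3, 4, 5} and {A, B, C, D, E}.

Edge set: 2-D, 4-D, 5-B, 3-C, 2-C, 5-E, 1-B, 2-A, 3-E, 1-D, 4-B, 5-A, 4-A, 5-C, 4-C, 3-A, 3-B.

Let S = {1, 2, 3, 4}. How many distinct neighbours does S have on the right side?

5

The union of neighbours of {1, 2, 3, 4} is {A, B, C, D, E}, which has 5 elements.
Since |N(S)| = 5 ≥ |S| = 4, Hall's condition holds for this subset.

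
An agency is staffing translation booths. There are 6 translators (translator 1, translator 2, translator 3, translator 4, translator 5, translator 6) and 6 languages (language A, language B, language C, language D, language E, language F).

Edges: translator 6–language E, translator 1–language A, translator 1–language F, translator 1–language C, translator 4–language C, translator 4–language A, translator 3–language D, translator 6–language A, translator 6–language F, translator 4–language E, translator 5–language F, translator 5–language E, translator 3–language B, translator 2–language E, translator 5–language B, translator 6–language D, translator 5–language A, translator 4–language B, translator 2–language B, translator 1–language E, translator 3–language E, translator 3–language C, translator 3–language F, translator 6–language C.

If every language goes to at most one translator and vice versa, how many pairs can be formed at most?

6

A valid assignment of size 6: translator 1-language C, translator 2-language E, translator 3-language D, translator 4-language A, translator 5-language B, translator 6-language F.
All 6 translators are matched, so no larger matching exists.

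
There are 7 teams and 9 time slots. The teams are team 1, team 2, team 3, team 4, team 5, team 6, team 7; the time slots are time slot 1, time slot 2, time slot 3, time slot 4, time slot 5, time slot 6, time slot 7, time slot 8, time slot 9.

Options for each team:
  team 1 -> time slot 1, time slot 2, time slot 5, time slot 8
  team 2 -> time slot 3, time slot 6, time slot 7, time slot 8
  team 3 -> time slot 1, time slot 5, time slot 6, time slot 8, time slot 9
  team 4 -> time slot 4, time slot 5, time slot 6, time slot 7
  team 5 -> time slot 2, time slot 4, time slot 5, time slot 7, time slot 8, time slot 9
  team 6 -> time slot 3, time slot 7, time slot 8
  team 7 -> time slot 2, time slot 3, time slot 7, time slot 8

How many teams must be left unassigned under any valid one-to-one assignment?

A valid assignment of size 7: team 1→time slot 8, team 2→time slot 3, team 3→time slot 9, team 4→time slot 4, team 5→time slot 5, team 6→time slot 7, team 7→time slot 2.
This saturates every team, so 7 is the maximum.
That matches 7 of the 7, leaving 0 unmatched; no matching can do better.

0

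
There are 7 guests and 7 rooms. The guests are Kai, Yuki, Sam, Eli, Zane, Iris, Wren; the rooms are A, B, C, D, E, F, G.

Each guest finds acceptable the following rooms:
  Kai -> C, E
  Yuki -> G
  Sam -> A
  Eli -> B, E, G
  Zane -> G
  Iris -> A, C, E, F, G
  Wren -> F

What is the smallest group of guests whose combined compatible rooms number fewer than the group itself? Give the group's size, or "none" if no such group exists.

Take S = {Yuki, Zane}. Its neighbourhood is {G}, so |N(S)| = 1 < |S| = 2.
No single vertex violates Hall's condition since each has at least one neighbour, so 2 is the minimum.

2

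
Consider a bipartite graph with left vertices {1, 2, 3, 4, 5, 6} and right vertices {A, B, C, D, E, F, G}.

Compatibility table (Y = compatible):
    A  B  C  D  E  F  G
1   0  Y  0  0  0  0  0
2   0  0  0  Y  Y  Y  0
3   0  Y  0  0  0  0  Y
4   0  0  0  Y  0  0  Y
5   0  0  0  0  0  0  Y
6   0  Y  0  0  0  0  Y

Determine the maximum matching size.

4

For example, pair 1-B, 2-E, 3-G, 4-D.
The set {1, 3, 5, 6} has only 2 neighbours ({B, G}), so by Hall's theorem at most 4 of the 6 left vertices can be matched.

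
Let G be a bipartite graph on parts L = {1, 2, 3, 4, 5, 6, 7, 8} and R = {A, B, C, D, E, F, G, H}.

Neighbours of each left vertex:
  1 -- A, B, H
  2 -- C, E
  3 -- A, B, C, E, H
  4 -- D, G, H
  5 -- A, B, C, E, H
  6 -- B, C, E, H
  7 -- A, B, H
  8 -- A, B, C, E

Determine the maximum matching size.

A valid assignment of size 6: 1–H, 2–C, 3–E, 4–G, 5–A, 6–B.
The set {1, 2, 3, 5, 6, 7, 8} has only 5 neighbours ({A, B, C, E, H}), so by Hall's theorem at most 6 of the 8 left vertices can be matched.

6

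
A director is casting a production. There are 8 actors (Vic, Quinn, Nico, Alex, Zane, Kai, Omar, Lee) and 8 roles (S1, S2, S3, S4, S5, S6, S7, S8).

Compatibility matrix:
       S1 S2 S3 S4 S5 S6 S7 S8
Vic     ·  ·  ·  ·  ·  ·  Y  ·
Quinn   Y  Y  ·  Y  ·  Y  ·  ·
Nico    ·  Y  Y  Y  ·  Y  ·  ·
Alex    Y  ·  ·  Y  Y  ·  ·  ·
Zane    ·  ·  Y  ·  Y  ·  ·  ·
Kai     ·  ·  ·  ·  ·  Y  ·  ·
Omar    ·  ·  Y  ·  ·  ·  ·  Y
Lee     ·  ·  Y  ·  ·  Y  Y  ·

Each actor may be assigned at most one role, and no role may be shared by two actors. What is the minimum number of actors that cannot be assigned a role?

0

One maximum matching: Vic–S7, Quinn–S4, Nico–S2, Alex–S1, Zane–S5, Kai–S6, Omar–S8, Lee–S3.
All 8 actors are matched, so no larger matching exists.
That matches 8 of the 8, leaving 0 unmatched; no matching can do better.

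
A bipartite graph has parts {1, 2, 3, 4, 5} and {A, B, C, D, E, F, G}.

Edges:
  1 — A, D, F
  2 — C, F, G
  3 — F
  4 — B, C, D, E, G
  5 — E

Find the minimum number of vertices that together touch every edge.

A maximum matching has 5 edges (e.g. 1–D, 2–C, 3–F, 4–G, 5–E).
By König's theorem the minimum vertex cover has the same size. One such cover is {1, 2, 3, 4, 5}.

5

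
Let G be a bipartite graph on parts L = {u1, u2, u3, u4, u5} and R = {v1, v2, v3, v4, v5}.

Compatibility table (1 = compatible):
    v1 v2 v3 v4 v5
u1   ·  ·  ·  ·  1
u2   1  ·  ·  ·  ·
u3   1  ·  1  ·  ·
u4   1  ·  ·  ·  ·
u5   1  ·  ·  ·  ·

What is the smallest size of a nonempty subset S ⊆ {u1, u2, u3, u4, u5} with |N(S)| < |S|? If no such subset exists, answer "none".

2

Take S = {u2, u4}. Its neighbourhood is {v1}, so |N(S)| = 1 < |S| = 2.
No single vertex violates Hall's condition since each has at least one neighbour, so 2 is the minimum.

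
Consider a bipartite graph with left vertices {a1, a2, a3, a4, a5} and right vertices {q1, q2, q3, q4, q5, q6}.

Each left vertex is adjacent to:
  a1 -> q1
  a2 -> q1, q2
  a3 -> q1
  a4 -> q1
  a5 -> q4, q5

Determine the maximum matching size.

A valid assignment of size 3: a1–q1, a2–q2, a5–q5.
The set {a1, a3, a4} has only 1 neighbour ({q1}), so by Hall's theorem at most 3 of the 5 left vertices can be matched.

3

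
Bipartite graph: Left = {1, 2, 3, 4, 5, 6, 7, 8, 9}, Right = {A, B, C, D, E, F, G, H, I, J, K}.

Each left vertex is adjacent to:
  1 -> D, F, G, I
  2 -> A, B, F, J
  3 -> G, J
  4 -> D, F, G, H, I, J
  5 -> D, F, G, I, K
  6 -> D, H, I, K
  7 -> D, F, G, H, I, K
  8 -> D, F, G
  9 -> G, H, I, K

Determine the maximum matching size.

One maximum matching: 1–D, 2–B, 3–J, 4–I, 5–G, 6–K, 7–H, 8–F.
The set {1, 3, 4, 5, 6, 7, 8, 9} has only 7 neighbours ({D, F, G, H, I, J, K}), so by Hall's theorem at most 8 of the 9 left vertices can be matched.

8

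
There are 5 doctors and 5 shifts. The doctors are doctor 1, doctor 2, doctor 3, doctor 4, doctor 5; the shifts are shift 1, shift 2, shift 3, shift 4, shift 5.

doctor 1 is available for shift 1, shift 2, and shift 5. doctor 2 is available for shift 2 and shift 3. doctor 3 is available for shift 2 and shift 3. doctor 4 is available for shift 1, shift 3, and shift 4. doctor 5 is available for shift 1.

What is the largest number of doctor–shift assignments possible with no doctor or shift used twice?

5

A valid assignment of size 5: doctor 1-shift 5, doctor 2-shift 2, doctor 3-shift 3, doctor 4-shift 4, doctor 5-shift 1.
This saturates every doctor, so 5 is the maximum.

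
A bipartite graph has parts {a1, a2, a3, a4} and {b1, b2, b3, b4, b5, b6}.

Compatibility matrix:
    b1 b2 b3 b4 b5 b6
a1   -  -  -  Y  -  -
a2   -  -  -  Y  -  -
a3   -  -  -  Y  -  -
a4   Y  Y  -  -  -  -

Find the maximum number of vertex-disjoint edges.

For example, pair a1-b4, a4-b2.
The set {a1, a2, a3} has only 1 neighbour ({b4}), so by Hall's theorem at most 2 of the 4 left vertices can be matched.

2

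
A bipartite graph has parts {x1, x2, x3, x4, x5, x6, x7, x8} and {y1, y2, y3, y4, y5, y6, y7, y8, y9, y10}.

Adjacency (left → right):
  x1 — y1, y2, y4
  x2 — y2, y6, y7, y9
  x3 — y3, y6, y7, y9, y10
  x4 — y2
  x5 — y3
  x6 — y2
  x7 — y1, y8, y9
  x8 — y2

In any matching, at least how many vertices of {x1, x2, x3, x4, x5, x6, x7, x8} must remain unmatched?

One maximum matching: x1→y4, x2→y7, x3→y6, x4→y2, x5→y3, x7→y1.
The set {x4, x6, x8} has only 1 neighbour ({y2}), so by Hall's theorem at most 6 of the 8 left vertices can be matched.
That matches 6 of the 8, leaving 2 unmatched; no matching can do better.

2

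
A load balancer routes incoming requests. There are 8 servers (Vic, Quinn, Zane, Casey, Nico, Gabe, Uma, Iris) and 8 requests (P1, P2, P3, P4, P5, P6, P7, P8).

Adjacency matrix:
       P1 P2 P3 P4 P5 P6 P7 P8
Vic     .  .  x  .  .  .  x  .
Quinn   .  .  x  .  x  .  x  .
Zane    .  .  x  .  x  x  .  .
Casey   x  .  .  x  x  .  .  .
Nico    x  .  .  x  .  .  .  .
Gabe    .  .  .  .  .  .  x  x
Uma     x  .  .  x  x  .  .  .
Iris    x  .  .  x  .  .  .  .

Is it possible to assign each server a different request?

No

The set {Casey, Nico, Uma, Iris} has only 3 neighbours ({P1, P4, P5}), so by Hall's theorem at most 7 of the 8 servers can be matched.
Hence no matching covers every server.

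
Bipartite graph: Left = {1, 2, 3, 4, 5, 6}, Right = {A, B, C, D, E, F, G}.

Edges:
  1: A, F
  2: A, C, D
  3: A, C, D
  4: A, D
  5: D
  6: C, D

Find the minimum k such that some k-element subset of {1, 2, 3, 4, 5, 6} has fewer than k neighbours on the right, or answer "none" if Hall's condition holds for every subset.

4

Take S = {2, 3, 4, 5}. Its neighbourhood is {A, C, D}, so |N(S)| = 3 < |S| = 4.
Every subset of size less than 4 has at least as many neighbours as members, so 4 is the minimum.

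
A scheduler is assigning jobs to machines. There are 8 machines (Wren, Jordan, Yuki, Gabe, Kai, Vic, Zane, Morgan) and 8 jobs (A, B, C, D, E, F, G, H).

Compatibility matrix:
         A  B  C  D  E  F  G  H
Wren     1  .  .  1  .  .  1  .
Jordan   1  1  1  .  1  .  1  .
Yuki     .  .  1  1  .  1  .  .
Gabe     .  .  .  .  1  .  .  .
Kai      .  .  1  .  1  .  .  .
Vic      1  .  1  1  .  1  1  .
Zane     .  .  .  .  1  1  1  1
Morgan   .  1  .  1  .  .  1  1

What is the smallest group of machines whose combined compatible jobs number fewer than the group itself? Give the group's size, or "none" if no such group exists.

none

A matching saturating every machine exists, for instance Wren→D, Jordan→A, Yuki→F, Gabe→E, Kai→C, Vic→G, Zane→H, Morgan→B.
By Hall's marriage theorem, this means |N(S)| ≥ |S| for every subset S, so no violating subset exists.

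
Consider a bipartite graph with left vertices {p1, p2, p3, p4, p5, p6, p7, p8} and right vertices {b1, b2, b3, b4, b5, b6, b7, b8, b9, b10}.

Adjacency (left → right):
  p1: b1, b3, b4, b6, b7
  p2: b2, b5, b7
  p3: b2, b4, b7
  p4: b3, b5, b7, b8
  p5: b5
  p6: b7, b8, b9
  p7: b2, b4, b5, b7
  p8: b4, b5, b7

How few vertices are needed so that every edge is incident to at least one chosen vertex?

7

The 7 edges p1–b1, p2–b2, p3–b4, p4–b3, p5–b5, p6–b8, p7–b7 form a matching, so any vertex cover needs at least 7 vertices (one per matched edge).
Conversely {p1, p4, p6, b2, b4, b5, b7} meets every edge and has exactly 7 vertices, so 7 is optimal.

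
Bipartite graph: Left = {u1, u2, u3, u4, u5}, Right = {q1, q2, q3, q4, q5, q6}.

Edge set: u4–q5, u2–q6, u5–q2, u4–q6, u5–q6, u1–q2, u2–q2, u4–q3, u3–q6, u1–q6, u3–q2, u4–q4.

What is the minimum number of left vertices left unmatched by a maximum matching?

For example, pair u1-q6, u2-q2, u4-q4.
The set {u1, u2, u3, u5} has only 2 neighbours ({q2, q6}), so by Hall's theorem at most 3 of the 5 left vertices can be matched.
That matches 3 of the 5, leaving 2 unmatched; no matching can do better.

2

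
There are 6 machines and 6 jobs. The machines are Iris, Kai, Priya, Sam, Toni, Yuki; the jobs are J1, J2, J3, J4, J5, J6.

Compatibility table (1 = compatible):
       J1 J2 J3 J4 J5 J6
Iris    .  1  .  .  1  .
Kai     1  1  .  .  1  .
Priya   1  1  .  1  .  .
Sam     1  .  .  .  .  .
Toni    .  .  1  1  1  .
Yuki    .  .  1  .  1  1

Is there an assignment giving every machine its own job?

Yes

A valid assignment of size 6: Iris→J2, Kai→J5, Priya→J4, Sam→J1, Toni→J3, Yuki→J6.
All 6 machines are covered.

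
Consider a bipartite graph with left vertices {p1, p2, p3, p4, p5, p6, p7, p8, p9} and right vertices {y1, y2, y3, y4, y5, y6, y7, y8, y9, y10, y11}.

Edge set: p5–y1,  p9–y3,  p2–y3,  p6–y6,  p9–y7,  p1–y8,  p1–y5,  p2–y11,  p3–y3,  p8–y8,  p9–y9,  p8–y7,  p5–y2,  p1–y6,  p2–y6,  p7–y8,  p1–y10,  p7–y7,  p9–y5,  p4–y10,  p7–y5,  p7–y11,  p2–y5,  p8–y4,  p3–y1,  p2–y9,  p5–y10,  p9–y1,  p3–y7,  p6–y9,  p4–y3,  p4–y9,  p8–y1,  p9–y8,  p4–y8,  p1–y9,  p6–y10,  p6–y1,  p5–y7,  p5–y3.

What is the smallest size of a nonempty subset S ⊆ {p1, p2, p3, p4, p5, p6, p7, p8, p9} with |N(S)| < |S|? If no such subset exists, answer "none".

A matching saturating every left vertex exists, for instance p1→y6, p2→y11, p3→y3, p4→y8, p5→y10, p6→y9, p7→y5, p8→y1, p9→y7.
By Hall's marriage theorem, this means |N(S)| ≥ |S| for every subset S, so no violating subset exists.

none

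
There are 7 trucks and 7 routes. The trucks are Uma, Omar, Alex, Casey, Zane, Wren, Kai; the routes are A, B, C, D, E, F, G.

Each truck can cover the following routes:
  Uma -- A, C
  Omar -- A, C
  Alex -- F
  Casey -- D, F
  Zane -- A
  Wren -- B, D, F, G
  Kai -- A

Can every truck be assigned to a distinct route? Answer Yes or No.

No

The set {Uma, Omar, Zane, Kai} has only 2 neighbours ({A, C}), so by Hall's theorem at most 5 of the 7 trucks can be matched.
Hence no matching covers every truck.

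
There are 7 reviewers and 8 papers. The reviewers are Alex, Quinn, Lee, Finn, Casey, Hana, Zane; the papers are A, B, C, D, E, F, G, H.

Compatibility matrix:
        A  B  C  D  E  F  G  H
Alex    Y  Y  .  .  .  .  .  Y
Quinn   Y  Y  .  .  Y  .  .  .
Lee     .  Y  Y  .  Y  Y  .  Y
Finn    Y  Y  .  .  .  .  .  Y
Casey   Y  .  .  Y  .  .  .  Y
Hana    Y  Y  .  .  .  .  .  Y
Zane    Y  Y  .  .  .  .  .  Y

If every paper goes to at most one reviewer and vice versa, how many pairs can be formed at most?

6

A valid assignment of size 6: Alex–A, Quinn–E, Lee–F, Finn–H, Casey–D, Hana–B.
The set {Alex, Finn, Hana, Zane} has only 3 neighbours ({A, B, H}), so by Hall's theorem at most 6 of the 7 reviewers can be matched.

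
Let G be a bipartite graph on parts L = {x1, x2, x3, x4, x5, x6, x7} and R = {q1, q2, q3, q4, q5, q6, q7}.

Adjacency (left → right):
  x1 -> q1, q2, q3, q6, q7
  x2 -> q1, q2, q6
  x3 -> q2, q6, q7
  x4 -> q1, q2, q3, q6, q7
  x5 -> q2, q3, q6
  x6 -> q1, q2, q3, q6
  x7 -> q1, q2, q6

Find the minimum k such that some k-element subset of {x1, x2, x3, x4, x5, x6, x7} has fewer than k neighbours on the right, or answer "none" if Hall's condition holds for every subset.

6

Take S = {x1, x2, x3, x4, x5, x6}. Its neighbourhood is {q1, q2, q3, q6, q7}, so |N(S)| = 5 < |S| = 6.
Every subset of size less than 6 has at least as many neighbours as members, so 6 is the minimum.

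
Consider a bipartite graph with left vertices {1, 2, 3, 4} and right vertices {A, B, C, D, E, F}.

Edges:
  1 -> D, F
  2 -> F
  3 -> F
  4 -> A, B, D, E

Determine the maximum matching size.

3

For example, pair 1-D, 2-F, 4-B.
The set {2, 3} has only 1 neighbour ({F}), so by Hall's theorem at most 3 of the 4 left vertices can be matched.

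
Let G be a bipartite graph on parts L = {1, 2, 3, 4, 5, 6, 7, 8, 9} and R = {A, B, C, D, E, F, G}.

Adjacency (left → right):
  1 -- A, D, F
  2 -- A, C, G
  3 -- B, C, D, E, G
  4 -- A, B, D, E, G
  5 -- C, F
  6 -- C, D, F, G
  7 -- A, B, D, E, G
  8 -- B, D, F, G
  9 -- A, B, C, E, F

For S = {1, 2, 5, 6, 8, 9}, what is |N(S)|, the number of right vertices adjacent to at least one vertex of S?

The union of neighbours of {1, 2, 5, 6, 8, 9} is {A, B, C, D, E, F, G}, which has 7 elements.
Since |N(S)| = 7 ≥ |S| = 6, Hall's condition holds for this subset.

7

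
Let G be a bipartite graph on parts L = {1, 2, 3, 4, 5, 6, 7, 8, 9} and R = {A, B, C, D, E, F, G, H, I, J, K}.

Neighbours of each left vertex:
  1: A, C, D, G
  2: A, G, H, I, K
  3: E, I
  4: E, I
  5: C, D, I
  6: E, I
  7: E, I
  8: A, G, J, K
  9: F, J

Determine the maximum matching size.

For example, pair 1→C, 2→G, 3→I, 4→E, 5→D, 8→K, 9→J.
The set {3, 4, 6, 7} has only 2 neighbours ({E, I}), so by Hall's theorem at most 7 of the 9 left vertices can be matched.

7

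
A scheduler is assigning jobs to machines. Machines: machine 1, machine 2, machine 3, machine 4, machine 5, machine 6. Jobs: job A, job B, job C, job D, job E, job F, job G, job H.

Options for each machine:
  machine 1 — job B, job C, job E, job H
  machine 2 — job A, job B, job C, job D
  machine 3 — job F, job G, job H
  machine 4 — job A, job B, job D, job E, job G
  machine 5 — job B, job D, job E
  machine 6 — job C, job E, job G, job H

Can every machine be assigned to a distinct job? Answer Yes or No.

For example, pair machine 1→job H, machine 2→job A, machine 3→job F, machine 4→job D, machine 5→job E, machine 6→job G.
All 6 machines are covered.

Yes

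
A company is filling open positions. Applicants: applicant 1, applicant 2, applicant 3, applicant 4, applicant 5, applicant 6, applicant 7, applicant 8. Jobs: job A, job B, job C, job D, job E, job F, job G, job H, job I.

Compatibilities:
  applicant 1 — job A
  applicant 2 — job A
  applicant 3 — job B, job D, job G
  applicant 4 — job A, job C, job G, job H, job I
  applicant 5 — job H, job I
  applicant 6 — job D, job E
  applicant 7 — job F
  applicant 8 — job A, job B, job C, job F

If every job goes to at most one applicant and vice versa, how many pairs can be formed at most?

7

For example, pair applicant 1→job A, applicant 3→job G, applicant 4→job H, applicant 5→job I, applicant 6→job D, applicant 7→job F, applicant 8→job B.
The set {applicant 1, applicant 2} has only 1 neighbour ({job A}), so by Hall's theorem at most 7 of the 8 applicants can be matched.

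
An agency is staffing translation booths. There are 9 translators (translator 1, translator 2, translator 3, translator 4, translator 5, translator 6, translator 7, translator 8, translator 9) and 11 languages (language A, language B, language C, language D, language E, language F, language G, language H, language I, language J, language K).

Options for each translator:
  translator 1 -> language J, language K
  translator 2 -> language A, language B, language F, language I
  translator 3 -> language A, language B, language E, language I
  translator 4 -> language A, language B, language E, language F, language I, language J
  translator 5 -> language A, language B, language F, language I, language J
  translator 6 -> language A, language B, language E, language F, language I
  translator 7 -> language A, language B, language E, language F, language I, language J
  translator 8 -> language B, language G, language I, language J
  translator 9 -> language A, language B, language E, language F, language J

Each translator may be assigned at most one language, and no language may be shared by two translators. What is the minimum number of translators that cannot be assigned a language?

For example, pair translator 1–language K, translator 2–language A, translator 3–language E, translator 4–language J, translator 5–language I, translator 6–language B, translator 7–language F, translator 8–language G.
The set {translator 2, translator 3, translator 4, translator 5, translator 6, translator 7, translator 9} has only 6 neighbours ({language A, language B, language E, language F, language I, language J}), so by Hall's theorem at most 8 of the 9 translators can be matched.
That matches 8 of the 9, leaving 1 unmatched; no matching can do better.

1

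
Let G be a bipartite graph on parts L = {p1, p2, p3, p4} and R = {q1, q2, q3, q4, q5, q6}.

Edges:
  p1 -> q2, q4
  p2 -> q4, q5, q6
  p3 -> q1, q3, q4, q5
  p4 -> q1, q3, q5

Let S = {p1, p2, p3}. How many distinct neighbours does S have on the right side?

6

The union of neighbours of {p1, p2, p3} is {q1, q2, q3, q4, q5, q6}, which has 6 elements.
Since |N(S)| = 6 ≥ |S| = 3, Hall's condition holds for this subset.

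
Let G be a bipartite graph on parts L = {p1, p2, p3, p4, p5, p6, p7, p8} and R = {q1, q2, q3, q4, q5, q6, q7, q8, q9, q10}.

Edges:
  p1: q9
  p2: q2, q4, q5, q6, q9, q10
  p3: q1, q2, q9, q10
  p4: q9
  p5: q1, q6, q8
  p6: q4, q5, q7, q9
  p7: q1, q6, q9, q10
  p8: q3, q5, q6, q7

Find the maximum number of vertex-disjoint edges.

7

A valid assignment of size 7: p1→q9, p2→q4, p3→q2, p5→q8, p6→q5, p7→q10, p8→q6.
The set {p1, p4} has only 1 neighbour ({q9}), so by Hall's theorem at most 7 of the 8 left vertices can be matched.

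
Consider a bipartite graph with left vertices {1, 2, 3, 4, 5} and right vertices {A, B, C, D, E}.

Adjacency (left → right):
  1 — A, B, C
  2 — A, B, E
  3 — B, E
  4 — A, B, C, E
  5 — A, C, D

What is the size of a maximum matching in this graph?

5

A valid assignment of size 5: 1–C, 2–A, 3–E, 4–B, 5–D.
This saturates every left vertex, so 5 is the maximum.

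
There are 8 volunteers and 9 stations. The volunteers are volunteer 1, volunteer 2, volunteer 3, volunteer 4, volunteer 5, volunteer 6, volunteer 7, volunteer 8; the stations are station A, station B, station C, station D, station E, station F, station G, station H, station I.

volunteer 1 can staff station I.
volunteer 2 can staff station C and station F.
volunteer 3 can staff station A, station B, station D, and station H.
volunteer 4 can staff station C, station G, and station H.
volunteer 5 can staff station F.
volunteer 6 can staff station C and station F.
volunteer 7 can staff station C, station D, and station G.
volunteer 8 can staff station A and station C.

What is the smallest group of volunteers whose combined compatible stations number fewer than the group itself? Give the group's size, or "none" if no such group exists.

Take S = {volunteer 2, volunteer 5, volunteer 6}. Its neighbourhood is {station C, station F}, so |N(S)| = 2 < |S| = 3.
Every subset of size less than 3 has at least as many neighbours as members, so 3 is the minimum.

3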